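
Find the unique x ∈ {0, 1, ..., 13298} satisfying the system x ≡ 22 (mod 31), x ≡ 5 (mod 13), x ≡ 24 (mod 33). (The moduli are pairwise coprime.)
x ≡ 3060 (mod 13299); the representative in [0, 13299) is 3060

The moduli 31, 13, 33 are pairwise coprime, so by the CRT there is a unique solution mod 31·13·33 = 13299.
Solve by successive substitution. Start with x ≡ 22 (mod 31).
  Combine with x ≡ 5 (mod 13): write x = 22 + 31·t and require 22 + 31·t ≡ 5 (mod 13), i.e. 31·t ≡ 5 − 22 ≡ 9 (mod 13). Since 31^(−1) ≡ 8 (mod 13) (31 ≡ 5 (mod 13)), t ≡ 8·9 ≡ 7 (mod 13). So x ≡ 22 + 31·7 = 239 (mod 403).
  Combine with x ≡ 24 (mod 33): write x = 239 + 403·t and require 239 + 403·t ≡ 24 (mod 33), i.e. 403·t ≡ 24 − 239 ≡ 16 (mod 33). Since 403^(−1) ≡ 19 (mod 33) (403 ≡ 7 (mod 33)), t ≡ 19·16 ≡ 7 (mod 33). So x ≡ 239 + 403·7 = 3060 (mod 13299).
Unique solution in [0, 13299): x = 3060.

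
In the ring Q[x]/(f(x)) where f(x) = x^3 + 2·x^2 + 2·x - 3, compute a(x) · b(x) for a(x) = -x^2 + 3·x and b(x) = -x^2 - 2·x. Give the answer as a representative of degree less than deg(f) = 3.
First multiply in Q[x] without reducing: a · b = x^4 - x^3 - 6·x^2. Now divide by f(x) = x^3 + 2·x^2 + 2·x - 3, eliminating the leading term at each step:
  leading term x^4: subtract (x)·f(x) = x^4 + 2·x^3 + 2·x^2 - 3·x, leaving -3·x^3 - 8·x^2 + 3·x
  leading term -3·x^3: subtract (-3)·f(x) = -3·x^3 - 6·x^2 - 6·x + 9, leaving -2·x^2 + 9·x - 9
The degree is now < 3, so this is the remainder. Hence a · b ≡ -2·x^2 + 9·x - 9 in Q[x]/(f).

Final answer: a · b ≡ -2·x^2 + 9·x - 9 (mod f(x))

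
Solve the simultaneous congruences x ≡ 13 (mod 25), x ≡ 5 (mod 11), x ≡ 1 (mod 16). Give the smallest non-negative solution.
x ≡ 2513 (mod 4400); the representative in [0, 4400) is 2513

The moduli 25, 11, 16 are pairwise coprime, so by the CRT there is a unique solution mod 25·11·16 = 4400.
Solve by successive substitution. Start with x ≡ 13 (mod 25).
  Combine with x ≡ 5 (mod 11): write x = 13 + 25·t and require 13 + 25·t ≡ 5 (mod 11), i.e. 25·t ≡ 5 − 13 ≡ 3 (mod 11). Since 25^(−1) ≡ 4 (mod 11) (25 ≡ 3 (mod 11)), t ≡ 4·3 ≡ 1 (mod 11). So x ≡ 13 + 25·1 = 38 (mod 275).
  Combine with x ≡ 1 (mod 16): write x = 38 + 275·t and require 38 + 275·t ≡ 1 (mod 16), i.e. 275·t ≡ 1 − 38 ≡ 11 (mod 16). Since 275^(−1) ≡ 11 (mod 16) (275 ≡ 3 (mod 16)), t ≡ 11·11 ≡ 9 (mod 16). So x ≡ 38 + 275·9 = 2513 (mod 4400).
Unique solution in [0, 4400): x = 2513.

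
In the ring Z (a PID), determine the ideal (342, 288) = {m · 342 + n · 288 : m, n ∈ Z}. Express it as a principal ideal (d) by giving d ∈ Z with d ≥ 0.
In the PID Z, (a, b) is generated by gcd(a, b). Compute gcd(342, 288) with the extended Euclidean algorithm, tracking rows (r, s, t) with s·342 + t·288 = r:
  row A: (342, 1, 0)   [1·342 + 0·288 = 342]
  row B: (288, 0, 1)   [0·342 + 1·288 = 288]
  342 = 1·288 + 54   → row C = row A − 1·row B = (54, 1, −1)   [check: 1·342 − 1·288 = 54]
  288 = 5·54 + 18   → row D = row B − 5·row C = (18, −5, 6)   [check: −5·342 + 6·288 = 18]
  54 = 3·18 + 0   → remainder 0, stop. gcd = 18 (last nonzero row D).
So gcd(342, 288) = 18, with Bézout identity −5·342 + 6·288 = 18. Containment (⊇): the Bézout identity exhibits 18 as an element of (342, 288), giving (18) ⊆ (342, 288). Containment (⊆): since 18 | 342 and 18 | 288 (342 = 18·19, 288 = 18·16), every Z-linear combination of 342 and 288 is divisible by 18, so (342, 288) ⊆ (18). Therefore (342, 288) = (18), d = 18.

Final answer: (342, 288) = (18); d = 18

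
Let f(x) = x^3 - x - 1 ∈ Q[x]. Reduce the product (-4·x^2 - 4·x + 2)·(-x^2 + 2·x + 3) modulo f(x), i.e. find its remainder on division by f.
First multiply in Q[x] without reducing: a · b = 4·x^4 - 4·x^3 - 22·x^2 - 8·x + 6. Now divide by f(x) = x^3 - x - 1, eliminating the leading term at each step:
  leading term 4·x^4: subtract (4·x)·f(x) = 4·x^4 - 4·x^2 - 4·x, leaving -4·x^3 - 18·x^2 - 4·x + 6
  leading term -4·x^3: subtract (-4)·f(x) = -4·x^3 + 4·x + 4, leaving -18·x^2 - 8·x + 2
The degree is now < 3, so this is the remainder. Hence a · b ≡ -18·x^2 - 8·x + 2 in Q[x]/(f).

Final answer: a · b ≡ -18·x^2 - 8·x + 2 (mod f(x))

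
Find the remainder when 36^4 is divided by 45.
Use repeated squaring. Binary(4) = 100. Walk through the bits of the exponent 4 left-to-right: at each bit after the leading one, square the running value, then multiply by 36 if the bit is 1 (always reducing mod 45):
  bit 1 = 1 (leading): start with 36.
  bit 2 = 0: square 36^2 = 1296 ≡ 36 (mod 45).
  bit 3 = 0: square 36^2 = 1296 ≡ 36 (mod 45).
Final value: 36^4 ≡ 36 (mod 45).

Final answer: 36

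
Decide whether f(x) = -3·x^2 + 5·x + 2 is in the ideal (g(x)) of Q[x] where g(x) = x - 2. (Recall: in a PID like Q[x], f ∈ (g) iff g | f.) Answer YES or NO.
YES

In Q[x] the ideal (g) consists of all multiples of g, so f ∈ (g) iff g | f, i.e. iff the remainder of f on division by g is 0. Divide f by g (g is monic, so eliminate the leading term of the running remainder at each step):
  leading term -3·x^2: subtract (-3·x)·g(x) = -3·x^2 + 6·x, leaving 2 - x
  leading term -x: subtract (-1)·g(x) = 2 - x, leaving 0
The remainder is 0, so f(x) = g(x) · h(x) with h(x) = -3·x - 1. Hence g | f, i.e. f ∈ (g).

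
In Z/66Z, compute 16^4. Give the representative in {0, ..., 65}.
64

Use repeated squaring. Binary(4) = 100. Walk through the bits of the exponent 4 left-to-right: at each bit after the leading one, square the running value, then multiply by 16 if the bit is 1 (always reducing mod 66):
  bit 1 = 1 (leading): start with 16.
  bit 2 = 0: square 16^2 = 256 ≡ 58 (mod 66).
  bit 3 = 0: square 58^2 = 3364 ≡ 64 (mod 66).
Final value: 16^4 ≡ 64 (mod 66).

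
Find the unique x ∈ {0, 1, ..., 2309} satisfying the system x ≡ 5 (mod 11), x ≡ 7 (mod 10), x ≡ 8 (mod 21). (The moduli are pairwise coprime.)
The moduli 11, 10, 21 are pairwise coprime, so by the CRT there is a unique solution mod 11·10·21 = 2310.
Solve by successive substitution. Start with x ≡ 5 (mod 11).
  Combine with x ≡ 7 (mod 10): write x = 5 + 11·t and require 5 + 11·t ≡ 7 (mod 10), i.e. 11·t ≡ 7 − 5 ≡ 2 (mod 10). Since 11^(−1) ≡ 1 (mod 10) (11 ≡ 1 (mod 10)), t ≡ 1·2 ≡ 2 (mod 10). So x ≡ 5 + 11·2 = 27 (mod 110).
  Combine with x ≡ 8 (mod 21): write x = 27 + 110·t and require 27 + 110·t ≡ 8 (mod 21), i.e. 110·t ≡ 8 − 27 ≡ 2 (mod 21). Since 110^(−1) ≡ 17 (mod 21) (110 ≡ 5 (mod 21)), t ≡ 17·2 ≡ 13 (mod 21). So x ≡ 27 + 110·13 = 1457 (mod 2310).
Unique solution in [0, 2310): x = 1457.

Final answer: x ≡ 1457 (mod 2310); the representative in [0, 2310) is 1457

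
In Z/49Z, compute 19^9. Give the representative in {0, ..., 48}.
48

Use repeated squaring. Binary(9) = 1001. Walk through the bits of the exponent 9 left-to-right: at each bit after the leading one, square the running value, then multiply by 19 if the bit is 1 (always reducing mod 49):
  bit 1 = 1 (leading): start with 19.
  bit 2 = 0: square 19^2 = 361 ≡ 18 (mod 49).
  bit 3 = 0: square 18^2 = 324 ≡ 30 (mod 49).
  bit 4 = 1: square 30^2 = 900 ≡ 18; bit is 1, so multiply 18·19 = 342 ≡ 48 (mod 49).
Final value: 19^9 ≡ 48 (mod 49).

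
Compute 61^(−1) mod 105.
61^(−1) ≡ 31 (mod 105)

Apply the extended Euclidean algorithm to (105, 61), tracking rows (r, s, t) with s·105 + t·61 = r. Each division r_prev = q·r_cur + r_new produces the new row as (previous row) − q·(current row):
  row A: (105, 1, 0)   [1·105 + 0·61 = 105]
  row B: (61, 0, 1)   [0·105 + 1·61 = 61]
  105 = 1·61 + 44   → row C = row A − 1·row B = (44, 1, −1)   [check: 1·105 − 1·61 = 44]
  61 = 1·44 + 17   → row D = row B − 1·row C = (17, −1, 2)   [check: −1·105 + 2·61 = 17]
  44 = 2·17 + 10   → row E = row C − 2·row D = (10, 3, −5)   [check: 3·105 − 5·61 = 10]
  17 = 1·10 + 7   → row F = row D − 1·row E = (7, −4, 7)   [check: −4·105 + 7·61 = 7]
  10 = 1·7 + 3   → row G = row E − 1·row F = (3, 7, −12)   [check: 7·105 − 12·61 = 3]
  7 = 2·3 + 1   → row H = row F − 2·row G = (1, −18, 31)   [check: −18·105 + 31·61 = 1]
  3 = 3·1 + 0   → remainder 0, stop. gcd = 1 (last nonzero row H).
The gcd is 1, so 61 is invertible mod 105. The last nonzero row gives −18·105 + 31·61 = 1, so t = 31. So 61^(−1) ≡ 31 (mod 105). Verify: 61 · 31 = 1891 ≡ 1 (mod 105). ✓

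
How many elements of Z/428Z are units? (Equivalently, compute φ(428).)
An element a ∈ Z/428Z is a unit iff gcd(a, 428) = 1, so the number of units is φ(428). φ is multiplicative, with φ(p^e) = p^e − p^(e−1). Factorise 428 = 2^2 · 107. Then
  φ(428) = (2^2 − 2^1) · (107 − 1) = 2 · 106 = 212.

Final answer: Z/428Z has φ(428) = 212 units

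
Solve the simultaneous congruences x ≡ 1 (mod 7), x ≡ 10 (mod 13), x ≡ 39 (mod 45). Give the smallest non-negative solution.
The moduli 7, 13, 45 are pairwise coprime, so by the CRT there is a unique solution mod 7·13·45 = 4095.
Solve by successive substitution. Start with x ≡ 1 (mod 7).
  Combine with x ≡ 10 (mod 13): write x = 1 + 7·t and require 1 + 7·t ≡ 10 (mod 13), i.e. 7·t ≡ 10 − 1 ≡ 9 (mod 13). Since 7^(−1) ≡ 2 (mod 13), t ≡ 2·9 ≡ 5 (mod 13). So x ≡ 1 + 7·5 = 36 (mod 91).
  Combine with x ≡ 39 (mod 45): write x = 36 + 91·t and require 36 + 91·t ≡ 39 (mod 45), i.e. 91·t ≡ 39 − 36 ≡ 3 (mod 45). Since 91^(−1) ≡ 1 (mod 45) (91 ≡ 1 (mod 45)), t ≡ 1·3 ≡ 3 (mod 45). So x ≡ 36 + 91·3 = 309 (mod 4095).
Unique solution in [0, 4095): x = 309.

Final answer: x ≡ 309 (mod 4095); the representative in [0, 4095) is 309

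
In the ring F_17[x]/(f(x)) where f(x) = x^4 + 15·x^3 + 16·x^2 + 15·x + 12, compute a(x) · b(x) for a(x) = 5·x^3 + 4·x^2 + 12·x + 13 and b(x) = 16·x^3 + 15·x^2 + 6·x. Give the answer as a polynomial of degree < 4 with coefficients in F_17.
Multiply as integer polynomials: a · b = 80·x^6 + 139·x^5 + 282·x^4 + 412·x^3 + 267·x^2 + 78·x. Reducing coefficients mod 17: a · b ≡ 12·x^6 + 3·x^5 + 10·x^4 + 4·x^3 + 12·x^2 + 10·x. Now divide by f(x) = x^4 + 15·x^3 + 16·x^2 + 15·x + 12 in F_17[x], eliminating the leading term at each step:
  leading term 12·x^6: subtract (12·x^2)·f(x) = 12·x^6 + 10·x^5 + 5·x^4 + 10·x^3 + 8·x^2, leaving 10·x^5 + 5·x^4 + 11·x^3 + 4·x^2 + 10·x (coefficients mod 17)
  leading term 10·x^5: subtract (10·x)·f(x) = 10·x^5 + 14·x^4 + 7·x^3 + 14·x^2 + x, leaving 8·x^4 + 4·x^3 + 7·x^2 + 9·x (coefficients mod 17)
  leading term 8·x^4: subtract (8)·f(x) = 8·x^4 + x^3 + 9·x^2 + x + 11, leaving 3·x^3 + 15·x^2 + 8·x + 6 (coefficients mod 17)
The degree is now < 4, so this is the remainder. Hence a · b ≡ 3·x^3 + 15·x^2 + 8·x + 6 in F_17[x]/(f).

Final answer: a · b ≡ 3·x^3 + 15·x^2 + 8·x + 6 (mod f(x))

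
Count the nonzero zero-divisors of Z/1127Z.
In Z/1127Z each nonzero element is either a unit (gcd with 1127 is 1) or a zero-divisor (gcd > 1). The number of units is φ(1127): factorise 1127 = 7^2 · 23, so φ(1127) = (7^2 − 7^1) · (23 − 1) = 42 · 22 = 924. The nonzero elements number 1127 − 1 = 1126. Hence the nonzero zero-divisors number 1126 − 924 = 202.

Final answer: Z/1127Z has 202 nonzero zero-divisors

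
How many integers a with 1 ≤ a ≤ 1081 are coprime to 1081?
1012

The number of a ∈ {1, ..., 1081} with gcd(a, 1081) = 1 is by definition Euler's totient φ(1081). φ is multiplicative, with φ(p^e) = p^e − p^(e−1). Factorise 1081 = 23 · 47. Then
  φ(1081) = (23 − 1) · (47 − 1) = 22 · 46 = 1012.
So there are 1012 such integers.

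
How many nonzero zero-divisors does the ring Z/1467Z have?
Z/1467Z has 494 nonzero zero-divisors

In Z/1467Z each nonzero element is either a unit (gcd with 1467 is 1) or a zero-divisor (gcd > 1). The number of units is φ(1467): factorise 1467 = 3^2 · 163, so φ(1467) = (3^2 − 3^1) · (163 − 1) = 6 · 162 = 972. The nonzero elements number 1467 − 1 = 1466. Hence the nonzero zero-divisors number 1466 − 972 = 494.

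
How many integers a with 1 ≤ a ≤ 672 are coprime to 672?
The number of a ∈ {1, ..., 672} with gcd(a, 672) = 1 is by definition Euler's totient φ(672). φ is multiplicative, with φ(p^e) = p^e − p^(e−1). Factorise 672 = 2^5 · 3 · 7. Then
  φ(672) = (2^5 − 2^4) · (3 − 1) · (7 − 1) = 16 · 2 · 6 = 192.
So there are 192 such integers.

Final answer: 192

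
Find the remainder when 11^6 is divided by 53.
36

Use repeated squaring. Binary(6) = 110. Walk through the bits of the exponent 6 left-to-right: at each bit after the leading one, square the running value, then multiply by 11 if the bit is 1 (always reducing mod 53):
  bit 1 = 1 (leading): start with 11.
  bit 2 = 1: square 11^2 = 121 ≡ 15; bit is 1, so multiply 15·11 = 165 ≡ 6 (mod 53).
  bit 3 = 0: square 6^2 = 36 (mod 53).
Final value: 11^6 ≡ 36 (mod 53).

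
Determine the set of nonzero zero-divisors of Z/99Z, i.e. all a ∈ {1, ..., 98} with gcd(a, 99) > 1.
nonzero zero-divisors of Z/99Z = {3, 6, 9, 11, 12, 15, 18, 21, 22, 24, 27, 30, 33, 36, 39, 42, 44, 45, 48, 51, 54, 55, 57, 60, 63, 66, 69, 72, 75, 77, 78, 81, 84, 87, 88, 90, 93, 96}

An element a ∈ Z/99Z (with a ≠ 0) is a zero-divisor iff gcd(a, 99) > 1 (because a is a unit precisely when gcd(a, n) = 1, and in Z/nZ every nonzero, non-unit element is a zero-divisor). Scan a = 1, ..., 98 and keep those with gcd(a, 99) > 1:
  gcd(3, 99) = 3, gcd(6, 99) = 3, gcd(9, 99) = 9, gcd(11, 99) = 11, gcd(12, 99) = 3, gcd(15, 99) = 3, gcd(18, 99) = 9, gcd(21, 99) = 3, gcd(22, 99) = 11, gcd(24, 99) = 3, gcd(27, 99) = 9, gcd(30, 99) = 3, gcd(33, 99) = 33, gcd(36, 99) = 9, gcd(39, 99) = 3, gcd(42, 99) = 3, gcd(44, 99) = 11, gcd(45, 99) = 9, gcd(48, 99) = 3, gcd(51, 99) = 3, gcd(54, 99) = 9, gcd(55, 99) = 11, gcd(57, 99) = 3, gcd(60, 99) = 3, gcd(63, 99) = 9, gcd(66, 99) = 33, gcd(69, 99) = 3, gcd(72, 99) = 9, gcd(75, 99) = 3, gcd(77, 99) = 11, gcd(78, 99) = 3, gcd(81, 99) = 9, gcd(84, 99) = 3, gcd(87, 99) = 3, gcd(88, 99) = 11, gcd(90, 99) = 9, gcd(93, 99) = 3, gcd(96, 99) = 3.
All other a ∈ {1, ..., 98} have gcd(a, 99) = 1 and are units. So the nonzero zero-divisors are exactly the 38 values of a appearing in this scan.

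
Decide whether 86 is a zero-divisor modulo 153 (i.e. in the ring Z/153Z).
gcd(86, 153) = 1, so 86 is a unit in Z/153Z (it has a multiplicative inverse). A unit cannot be a zero-divisor: if 86·b ≡ 0 then multiplying both sides by 86^(−1) gives b ≡ 0. So 86 is not a zero-divisor.

Final answer: NO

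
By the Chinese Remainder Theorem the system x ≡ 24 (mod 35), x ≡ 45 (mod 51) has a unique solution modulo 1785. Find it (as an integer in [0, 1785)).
The moduli 35, 51 are pairwise coprime, so by the CRT there is a unique solution mod 35·51 = 1785.
Solve by successive substitution. Start with x ≡ 24 (mod 35).
  Combine with x ≡ 45 (mod 51): write x = 24 + 35·t and require 24 + 35·t ≡ 45 (mod 51), i.e. 35·t ≡ 45 − 24 ≡ 21 (mod 51). Since 35^(−1) ≡ 35 (mod 51), t ≡ 35·21 ≡ 21 (mod 51). So x ≡ 24 + 35·21 = 759 (mod 1785).
Unique solution in [0, 1785): x = 759.

Final answer: x ≡ 759 (mod 1785); the representative in [0, 1785) is 759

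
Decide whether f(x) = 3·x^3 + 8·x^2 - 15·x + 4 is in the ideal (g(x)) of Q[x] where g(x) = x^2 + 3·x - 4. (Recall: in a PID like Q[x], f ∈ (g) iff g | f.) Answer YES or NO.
In Q[x] the ideal (g) consists of all multiples of g, so f ∈ (g) iff g | f, i.e. iff the remainder of f on division by g is 0. Divide f by g (g is monic, so eliminate the leading term of the running remainder at each step):
  leading term 3·x^3: subtract (3·x)·g(x) = 3·x^3 + 9·x^2 - 12·x, leaving -x^2 - 3·x + 4
  leading term -x^2: subtract (-1)·g(x) = -x^2 - 3·x + 4, leaving 0
The remainder is 0, so f(x) = g(x) · h(x) with h(x) = 3·x - 1. Hence g | f, i.e. f ∈ (g).

Final answer: YES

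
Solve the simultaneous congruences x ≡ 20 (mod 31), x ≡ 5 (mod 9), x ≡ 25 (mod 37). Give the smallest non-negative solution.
x ≡ 950 (mod 10323); the representative in [0, 10323) is 950

The moduli 31, 9, 37 are pairwise coprime, so by the CRT there is a unique solution mod 31·9·37 = 10323.
Solve by successive substitution. Start with x ≡ 20 (mod 31).
  Combine with x ≡ 5 (mod 9): write x = 20 + 31·t and require 20 + 31·t ≡ 5 (mod 9), i.e. 31·t ≡ 5 − 20 ≡ 3 (mod 9). Since 31^(−1) ≡ 7 (mod 9) (31 ≡ 4 (mod 9)), t ≡ 7·3 ≡ 3 (mod 9). So x ≡ 20 + 31·3 = 113 (mod 279).
  Combine with x ≡ 25 (mod 37): write x = 113 + 279·t and require 113 + 279·t ≡ 25 (mod 37), i.e. 279·t ≡ 25 − 113 ≡ 23 (mod 37). Since 279^(−1) ≡ 13 (mod 37) (279 ≡ 20 (mod 37)), t ≡ 13·23 ≡ 3 (mod 37). So x ≡ 113 + 279·3 = 950 (mod 10323).
Unique solution in [0, 10323): x = 950.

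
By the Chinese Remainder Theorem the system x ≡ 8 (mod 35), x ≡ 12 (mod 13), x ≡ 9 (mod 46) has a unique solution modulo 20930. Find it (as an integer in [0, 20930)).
x ≡ 883 (mod 20930); the representative in [0, 20930) is 883

The moduli 35, 13, 46 are pairwise coprime, so by the CRT there is a unique solution mod 35·13·46 = 20930.
Solve by successive substitution. Start with x ≡ 8 (mod 35).
  Combine with x ≡ 12 (mod 13): write x = 8 + 35·t and require 8 + 35·t ≡ 12 (mod 13), i.e. 35·t ≡ 12 − 8 ≡ 4 (mod 13). Since 35^(−1) ≡ 3 (mod 13) (35 ≡ 9 (mod 13)), t ≡ 3·4 ≡ 12 (mod 13). So x ≡ 8 + 35·12 = 428 (mod 455).
  Combine with x ≡ 9 (mod 46): write x = 428 + 455·t and require 428 + 455·t ≡ 9 (mod 46), i.e. 455·t ≡ 9 − 428 ≡ 41 (mod 46). Since 455^(−1) ≡ 9 (mod 46) (455 ≡ 41 (mod 46)), t ≡ 9·41 ≡ 1 (mod 46). So x ≡ 428 + 455·1 = 883 (mod 20930).
Unique solution in [0, 20930): x = 883.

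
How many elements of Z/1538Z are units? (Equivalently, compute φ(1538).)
An element a ∈ Z/1538Z is a unit iff gcd(a, 1538) = 1, so the number of units is φ(1538). φ is multiplicative, with φ(p^e) = p^e − p^(e−1). Factorise 1538 = 2 · 769. Then
  φ(1538) = (2 − 1) · (769 − 1) = 1 · 768 = 768.

Final answer: Z/1538Z has φ(1538) = 768 units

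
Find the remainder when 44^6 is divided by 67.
Use repeated squaring. Binary(6) = 110. Walk through the bits of the exponent 6 left-to-right: at each bit after the leading one, square the running value, then multiply by 44 if the bit is 1 (always reducing mod 67):
  bit 1 = 1 (leading): start with 44.
  bit 2 = 1: square 44^2 = 1936 ≡ 60; bit is 1, so multiply 60·44 = 2640 ≡ 27 (mod 67).
  bit 3 = 0: square 27^2 = 729 ≡ 59 (mod 67).
Final value: 44^6 ≡ 59 (mod 67).

Final answer: 59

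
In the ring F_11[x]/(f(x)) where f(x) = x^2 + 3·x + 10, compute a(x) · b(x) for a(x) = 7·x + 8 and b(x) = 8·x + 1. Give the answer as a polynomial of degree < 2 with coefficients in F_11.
Multiply as integer polynomials: a · b = 56·x^2 + 71·x + 8. Reducing coefficients mod 11: a · b ≡ x^2 + 5·x + 8. Now divide by f(x) = x^2 + 3·x + 10 in F_11[x], eliminating the leading term at each step:
  leading term x^2: subtract (1)·f(x) = x^2 + 3·x + 10, leaving 2·x + 9 (coefficients mod 11)
The degree is now < 2, so this is the remainder. Hence a · b ≡ 2·x + 9 in F_11[x]/(f).

Final answer: a · b ≡ 2·x + 9 (mod f(x))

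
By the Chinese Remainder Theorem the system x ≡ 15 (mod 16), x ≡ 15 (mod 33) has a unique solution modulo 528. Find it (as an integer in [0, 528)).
x ≡ 15 (mod 528); the representative in [0, 528) is 15

The moduli 16, 33 are pairwise coprime, so by the CRT there is a unique solution mod 16·33 = 528.
Solve by successive substitution. Start with x ≡ 15 (mod 16).
  Combine with x ≡ 15 (mod 33): write x = 15 + 16·t and require 15 + 16·t ≡ 15 (mod 33), i.e. 16·t ≡ 15 − 15 ≡ 0 (mod 33). Since 16^(−1) ≡ 31 (mod 33), t ≡ 31·0 ≡ 0 (mod 33). So x ≡ 15 + 16·0 = 15 (mod 528).
Unique solution in [0, 528): x = 15.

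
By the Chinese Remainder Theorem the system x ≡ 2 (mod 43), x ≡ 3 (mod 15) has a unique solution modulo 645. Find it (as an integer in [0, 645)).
The moduli 43, 15 are pairwise coprime, so by the CRT there is a unique solution mod 43·15 = 645.
Solve by successive substitution. Start with x ≡ 2 (mod 43).
  Combine with x ≡ 3 (mod 15): write x = 2 + 43·t and require 2 + 43·t ≡ 3 (mod 15), i.e. 43·t ≡ 3 − 2 ≡ 1 (mod 15). Since 43^(−1) ≡ 7 (mod 15) (43 ≡ 13 (mod 15)), t ≡ 7·1 ≡ 7 (mod 15). So x ≡ 2 + 43·7 = 303 (mod 645).
Unique solution in [0, 645): x = 303.

Final answer: x ≡ 303 (mod 645); the representative in [0, 645) is 303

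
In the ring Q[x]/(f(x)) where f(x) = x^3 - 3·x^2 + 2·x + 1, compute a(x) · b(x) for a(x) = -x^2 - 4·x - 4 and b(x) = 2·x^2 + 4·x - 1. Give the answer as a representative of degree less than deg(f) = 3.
a · b ≡ -73·x^2 + 26·x + 22 (mod f(x))

First multiply in Q[x] without reducing: a · b = -2·x^4 - 12·x^3 - 23·x^2 - 12·x + 4. Now divide by f(x) = x^3 - 3·x^2 + 2·x + 1, eliminating the leading term at each step:
  leading term -2·x^4: subtract (-2·x)·f(x) = -2·x^4 + 6·x^3 - 4·x^2 - 2·x, leaving -18·x^3 - 19·x^2 - 10·x + 4
  leading term -18·x^3: subtract (-18)·f(x) = -18·x^3 + 54·x^2 - 36·x - 18, leaving -73·x^2 + 26·x + 22
The degree is now < 3, so this is the remainder. Hence a · b ≡ -73·x^2 + 26·x + 22 in Q[x]/(f).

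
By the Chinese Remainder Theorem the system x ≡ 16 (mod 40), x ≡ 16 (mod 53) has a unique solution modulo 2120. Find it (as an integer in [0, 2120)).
The moduli 40, 53 are pairwise coprime, so by the CRT there is a unique solution mod 40·53 = 2120.
Solve by successive substitution. Start with x ≡ 16 (mod 40).
  Combine with x ≡ 16 (mod 53): write x = 16 + 40·t and require 16 + 40·t ≡ 16 (mod 53), i.e. 40·t ≡ 16 − 16 ≡ 0 (mod 53). Since 40^(−1) ≡ 4 (mod 53), t ≡ 4·0 ≡ 0 (mod 53). So x ≡ 16 + 40·0 = 16 (mod 2120).
Unique solution in [0, 2120): x = 16.

Final answer: x ≡ 16 (mod 2120); the representative in [0, 2120) is 16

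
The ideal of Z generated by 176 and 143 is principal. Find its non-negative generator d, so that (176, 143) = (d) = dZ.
In the PID Z, (a, b) is generated by gcd(a, b). Compute gcd(176, 143) with the extended Euclidean algorithm, tracking rows (r, s, t) with s·176 + t·143 = r:
  row A: (176, 1, 0)   [1·176 + 0·143 = 176]
  row B: (143, 0, 1)   [0·176 + 1·143 = 143]
  176 = 1·143 + 33   → row C = row A − 1·row B = (33, 1, −1)   [check: 1·176 − 1·143 = 33]
  143 = 4·33 + 11   → row D = row B − 4·row C = (11, −4, 5)   [check: −4·176 + 5·143 = 11]
  33 = 3·11 + 0   → remainder 0, stop. gcd = 11 (last nonzero row D).
So gcd(176, 143) = 11, with Bézout identity −4·176 + 5·143 = 11. Containment (⊇): the Bézout identity exhibits 11 as an element of (176, 143), giving (11) ⊆ (176, 143). Containment (⊆): since 11 | 176 and 11 | 143 (176 = 11·16, 143 = 11·13), every Z-linear combination of 176 and 143 is divisible by 11, so (176, 143) ⊆ (11). Therefore (176, 143) = (11), d = 11.

Final answer: (176, 143) = (11); d = 11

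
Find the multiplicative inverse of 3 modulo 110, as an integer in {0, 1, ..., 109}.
Apply the extended Euclidean algorithm to (110, 3), tracking rows (r, s, t) with s·110 + t·3 = r. Each division r_prev = q·r_cur + r_new produces the new row as (previous row) − q·(current row):
  row A: (110, 1, 0)   [1·110 + 0·3 = 110]
  row B: (3, 0, 1)   [0·110 + 1·3 = 3]
  110 = 36·3 + 2   → row C = row A − 36·row B = (2, 1, −36)   [check: 1·110 − 36·3 = 2]
  3 = 1·2 + 1   → row D = row B − 1·row C = (1, −1, 37)   [check: −1·110 + 37·3 = 1]
  2 = 2·1 + 0   → remainder 0, stop. gcd = 1 (last nonzero row D).
The gcd is 1, so 3 is invertible mod 110. The last nonzero row gives −1·110 + 37·3 = 1, so t = 37. So 3^(−1) ≡ 37 (mod 110). Verify: 3 · 37 = 111 ≡ 1 (mod 110). ✓

Final answer: 3^(−1) ≡ 37 (mod 110)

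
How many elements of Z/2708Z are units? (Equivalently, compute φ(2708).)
Z/2708Z has φ(2708) = 1352 units

An element a ∈ Z/2708Z is a unit iff gcd(a, 2708) = 1, so the number of units is φ(2708). φ is multiplicative, with φ(p^e) = p^e − p^(e−1). Factorise 2708 = 2^2 · 677. Then
  φ(2708) = (2^2 − 2^1) · (677 − 1) = 2 · 676 = 1352.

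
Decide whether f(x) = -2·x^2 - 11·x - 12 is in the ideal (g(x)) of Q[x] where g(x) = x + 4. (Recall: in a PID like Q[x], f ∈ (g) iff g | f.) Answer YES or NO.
In Q[x] the ideal (g) consists of all multiples of g, so f ∈ (g) iff g | f, i.e. iff the remainder of f on division by g is 0. Divide f by g (g is monic, so eliminate the leading term of the running remainder at each step):
  leading term -2·x^2: subtract (-2·x)·g(x) = -2·x^2 - 8·x, leaving -3·x - 12
  leading term -3·x: subtract (-3)·g(x) = -3·x - 12, leaving 0
The remainder is 0, so f(x) = g(x) · h(x) with h(x) = -2·x - 3. Hence g | f, i.e. f ∈ (g).

Final answer: YES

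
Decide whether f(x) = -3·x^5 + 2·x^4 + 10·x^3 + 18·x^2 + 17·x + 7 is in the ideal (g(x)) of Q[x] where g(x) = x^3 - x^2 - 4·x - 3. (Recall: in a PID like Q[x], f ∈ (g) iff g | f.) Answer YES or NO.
NO

In Q[x] the ideal (g) consists of all multiples of g, so f ∈ (g) iff g | f, i.e. iff the remainder of f on division by g is 0. Divide f by g (g is monic, so eliminate the leading term of the running remainder at each step):
  leading term -3·x^5: subtract (-3·x^2)·g(x) = -3·x^5 + 3·x^4 + 12·x^3 + 9·x^2, leaving -x^4 - 2·x^3 + 9·x^2 + 17·x + 7
  leading term -x^4: subtract (-x)·g(x) = -x^4 + x^3 + 4·x^2 + 3·x, leaving -3·x^3 + 5·x^2 + 14·x + 7
  leading term -3·x^3: subtract (-3)·g(x) = -3·x^3 + 3·x^2 + 12·x + 9, leaving 2·x^2 + 2·x - 2
The remainder r(x) = 2·x^2 + 2·x - 2 ≠ 0 (and deg r < deg g), so g ∤ f, i.e. f ∉ (g).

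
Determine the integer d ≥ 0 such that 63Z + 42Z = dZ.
In the PID Z, (a, b) is generated by gcd(a, b). Compute gcd(63, 42) with the extended Euclidean algorithm, tracking rows (r, s, t) with s·63 + t·42 = r:
  row A: (63, 1, 0)   [1·63 + 0·42 = 63]
  row B: (42, 0, 1)   [0·63 + 1·42 = 42]
  63 = 1·42 + 21   → row C = row A − 1·row B = (21, 1, −1)   [check: 1·63 − 1·42 = 21]
  42 = 2·21 + 0   → remainder 0, stop. gcd = 21 (last nonzero row C).
So gcd(63, 42) = 21, with Bézout identity 1·63 − 1·42 = 21. Containment (⊇): the Bézout identity exhibits 21 as an element of (63, 42), giving (21) ⊆ (63, 42). Containment (⊆): since 21 | 63 and 21 | 42 (63 = 21·3, 42 = 21·2), every Z-linear combination of 63 and 42 is divisible by 21, so (63, 42) ⊆ (21). Therefore (63, 42) = (21), d = 21.

Final answer: (63, 42) = (21); d = 21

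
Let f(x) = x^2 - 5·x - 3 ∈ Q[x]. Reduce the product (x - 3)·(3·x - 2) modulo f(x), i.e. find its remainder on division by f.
First multiply in Q[x] without reducing: a · b = 3·x^2 - 11·x + 6. Now divide by f(x) = x^2 - 5·x - 3, eliminating the leading term at each step:
  leading term 3·x^2: subtract (3)·f(x) = 3·x^2 - 15·x - 9, leaving 4·x + 15
The degree is now < 2, so this is the remainder. Hence a · b ≡ 4·x + 15 in Q[x]/(f).

Final answer: a · b ≡ 4·x + 15 (mod f(x))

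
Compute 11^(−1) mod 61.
11^(−1) ≡ 50 (mod 61)

Apply the extended Euclidean algorithm to (61, 11), tracking rows (r, s, t) with s·61 + t·11 = r. Each division r_prev = q·r_cur + r_new produces the new row as (previous row) − q·(current row):
  row A: (61, 1, 0)   [1·61 + 0·11 = 61]
  row B: (11, 0, 1)   [0·61 + 1·11 = 11]
  61 = 5·11 + 6   → row C = row A − 5·row B = (6, 1, −5)   [check: 1·61 − 5·11 = 6]
  11 = 1·6 + 5   → row D = row B − 1·row C = (5, −1, 6)   [check: −1·61 + 6·11 = 5]
  6 = 1·5 + 1   → row E = row C − 1·row D = (1, 2, −11)   [check: 2·61 − 11·11 = 1]
  5 = 5·1 + 0   → remainder 0, stop. gcd = 1 (last nonzero row E).
The gcd is 1, so 11 is invertible mod 61. The last nonzero row gives 2·61 − 11·11 = 1, so t = −11. So 11^(−1) ≡ −11 ≡ 50 (mod 61). Verify: 11 · 50 = 550 ≡ 1 (mod 61). ✓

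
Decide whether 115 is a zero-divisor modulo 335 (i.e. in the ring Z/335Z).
gcd(115, 335) = 5 > 1, so 115 is not a unit in Z/335Z. In Z/nZ every nonzero non-unit is a zero-divisor: explicitly, take b = 335/gcd = 67 ≠ 0 (mod 335); then 115·67 = 7705 = 23·335, i.e. 115·67 ≡ 0 (mod 335). So 115 is a zero-divisor.

Final answer: YES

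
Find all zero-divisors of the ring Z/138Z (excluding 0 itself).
An element a ∈ Z/138Z (with a ≠ 0) is a zero-divisor iff gcd(a, 138) > 1 (because a is a unit precisely when gcd(a, n) = 1, and in Z/nZ every nonzero, non-unit element is a zero-divisor). Scan a = 1, ..., 137 and keep those with gcd(a, 138) > 1:
  gcd(2, 138) = 2, gcd(3, 138) = 3, gcd(4, 138) = 2, gcd(6, 138) = 6, gcd(8, 138) = 2, gcd(9, 138) = 3, gcd(10, 138) = 2, gcd(12, 138) = 6, gcd(14, 138) = 2, gcd(15, 138) = 3, gcd(16, 138) = 2, gcd(18, 138) = 6, gcd(20, 138) = 2, gcd(21, 138) = 3, gcd(22, 138) = 2, gcd(23, 138) = 23, gcd(24, 138) = 6, gcd(26, 138) = 2, gcd(27, 138) = 3, gcd(28, 138) = 2, gcd(30, 138) = 6, gcd(32, 138) = 2, gcd(33, 138) = 3, gcd(34, 138) = 2, gcd(36, 138) = 6, gcd(38, 138) = 2, gcd(39, 138) = 3, gcd(40, 138) = 2, gcd(42, 138) = 6, gcd(44, 138) = 2, gcd(45, 138) = 3, gcd(46, 138) = 46, gcd(48, 138) = 6, gcd(50, 138) = 2, gcd(51, 138) = 3, gcd(52, 138) = 2, gcd(54, 138) = 6, gcd(56, 138) = 2, gcd(57, 138) = 3, gcd(58, 138) = 2, gcd(60, 138) = 6, gcd(62, 138) = 2, gcd(63, 138) = 3, gcd(64, 138) = 2, gcd(66, 138) = 6, gcd(68, 138) = 2, gcd(69, 138) = 69, gcd(70, 138) = 2, gcd(72, 138) = 6, gcd(74, 138) = 2, gcd(75, 138) = 3, gcd(76, 138) = 2, gcd(78, 138) = 6, gcd(80, 138) = 2, gcd(81, 138) = 3, gcd(82, 138) = 2, gcd(84, 138) = 6, gcd(86, 138) = 2, gcd(87, 138) = 3, gcd(88, 138) = 2, gcd(90, 138) = 6, gcd(92, 138) = 46, gcd(93, 138) = 3, gcd(94, 138) = 2, gcd(96, 138) = 6, gcd(98, 138) = 2, gcd(99, 138) = 3, gcd(100, 138) = 2, gcd(102, 138) = 6, gcd(104, 138) = 2, gcd(105, 138) = 3, gcd(106, 138) = 2, gcd(108, 138) = 6, gcd(110, 138) = 2, gcd(111, 138) = 3, gcd(112, 138) = 2, gcd(114, 138) = 6, gcd(115, 138) = 23, gcd(116, 138) = 2, gcd(117, 138) = 3, gcd(118, 138) = 2, gcd(120, 138) = 6, gcd(122, 138) = 2, gcd(123, 138) = 3, gcd(124, 138) = 2, gcd(126, 138) = 6, gcd(128, 138) = 2, gcd(129, 138) = 3, gcd(130, 138) = 2, gcd(132, 138) = 6, gcd(134, 138) = 2, gcd(135, 138) = 3, gcd(136, 138) = 2.
All other a ∈ {1, ..., 137} have gcd(a, 138) = 1 and are units. So the nonzero zero-divisors are exactly the 93 values of a appearing in this scan.

Final answer: nonzero zero-divisors of Z/138Z = {2, 3, 4, 6, 8, 9, 10, 12, 14, 15, 16, 18, 20, 21, 22, 23, 24, 26, 27, 28, 30, 32, 33, 34, 36, 38, 39, 40, 42, 44, 45, 46, 48, 50, 51, 52, 54, 56, 57, 58, 60, 62, 63, 64, 66, 68, 69, 70, 72, 74, 75, 76, 78, 80, 81, 82, 84, 86, 87, 88, 90, 92, 93, 94, 96, 98, 99, 100, 102, 104, 105, 106, 108, 110, 111, 112, 114, 115, 116, 117, 118, 120, 122, 123, 124, 126, 128, 129, 130, 132, 134, 135, 136}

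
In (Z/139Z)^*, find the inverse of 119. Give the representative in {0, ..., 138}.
Apply the extended Euclidean algorithm to (139, 119), tracking rows (r, s, t) with s·139 + t·119 = r. Each division r_prev = q·r_cur + r_new produces the new row as (previous row) − q·(current row):
  row A: (139, 1, 0)   [1·139 + 0·119 = 139]
  row B: (119, 0, 1)   [0·139 + 1·119 = 119]
  139 = 1·119 + 20   → row C = row A − 1·row B = (20, 1, −1)   [check: 1·139 − 1·119 = 20]
  119 = 5·20 + 19   → row D = row B − 5·row C = (19, −5, 6)   [check: −5·139 + 6·119 = 19]
  20 = 1·19 + 1   → row E = row C − 1·row D = (1, 6, −7)   [check: 6·139 − 7·119 = 1]
  19 = 19·1 + 0   → remainder 0, stop. gcd = 1 (last nonzero row E).
The gcd is 1, so 119 is invertible mod 139. The last nonzero row gives 6·139 − 7·119 = 1, so t = −7. So 119^(−1) ≡ −7 ≡ 132 (mod 139). Verify: 119 · 132 = 15708 ≡ 1 (mod 139). ✓

Final answer: 119^(−1) ≡ 132 (mod 139)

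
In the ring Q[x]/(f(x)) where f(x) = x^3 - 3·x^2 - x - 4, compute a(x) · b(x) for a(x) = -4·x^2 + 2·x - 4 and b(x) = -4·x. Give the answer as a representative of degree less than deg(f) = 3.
First multiply in Q[x] without reducing: a · b = 16·x^3 - 8·x^2 + 16·x. Now divide by f(x) = x^3 - 3·x^2 - x - 4, eliminating the leading term at each step:
  leading term 16·x^3: subtract (16)·f(x) = 16·x^3 - 48·x^2 - 16·x - 64, leaving 40·x^2 + 32·x + 64
The degree is now < 3, so this is the remainder. Hence a · b ≡ 40·x^2 + 32·x + 64 in Q[x]/(f).

Final answer: a · b ≡ 40·x^2 + 32·x + 64 (mod f(x))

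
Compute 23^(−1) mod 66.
Apply the extended Euclidean algorithm to (66, 23), tracking rows (r, s, t) with s·66 + t·23 = r. Each division r_prev = q·r_cur + r_new produces the new row as (previous row) − q·(current row):
  row A: (66, 1, 0)   [1·66 + 0·23 = 66]
  row B: (23, 0, 1)   [0·66 + 1·23 = 23]
  66 = 2·23 + 20   → row C = row A − 2·row B = (20, 1, −2)   [check: 1·66 − 2·23 = 20]
  23 = 1·20 + 3   → row D = row B − 1·row C = (3, −1, 3)   [check: −1·66 + 3·23 = 3]
  20 = 6·3 + 2   → row E = row C − 6·row D = (2, 7, −20)   [check: 7·66 − 20·23 = 2]
  3 = 1·2 + 1   → row F = row D − 1·row E = (1, −8, 23)   [check: −8·66 + 23·23 = 1]
  2 = 2·1 + 0   → remainder 0, stop. gcd = 1 (last nonzero row F).
The gcd is 1, so 23 is invertible mod 66. The last nonzero row gives −8·66 + 23·23 = 1, so t = 23. So 23^(−1) ≡ 23 (mod 66). Verify: 23 · 23 = 529 ≡ 1 (mod 66). ✓

Final answer: 23^(−1) ≡ 23 (mod 66)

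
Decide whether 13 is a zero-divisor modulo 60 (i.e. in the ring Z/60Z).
NO

gcd(13, 60) = 1, so 13 is a unit in Z/60Z (it has a multiplicative inverse). A unit cannot be a zero-divisor: if 13·b ≡ 0 then multiplying both sides by 13^(−1) gives b ≡ 0. So 13 is not a zero-divisor.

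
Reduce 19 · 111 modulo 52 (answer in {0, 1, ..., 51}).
Reduce the factors first: 111 ≡ 7 (mod 52), so 19 · 111 ≡ 19 · 7 (mod 52). 19 · 7 = 133. Dividing by 52: 133 = 2·52 + 29. So (19 · 111) mod 52 = 29.

Final answer: 29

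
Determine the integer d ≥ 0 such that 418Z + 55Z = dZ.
In the PID Z, (a, b) is generated by gcd(a, b). Compute gcd(418, 55) with the extended Euclidean algorithm, tracking rows (r, s, t) with s·418 + t·55 = r:
  row A: (418, 1, 0)   [1·418 + 0·55 = 418]
  row B: (55, 0, 1)   [0·418 + 1·55 = 55]
  418 = 7·55 + 33   → row C = row A − 7·row B = (33, 1, −7)   [check: 1·418 − 7·55 = 33]
  55 = 1·33 + 22   → row D = row B − 1·row C = (22, −1, 8)   [check: −1·418 + 8·55 = 22]
  33 = 1·22 + 11   → row E = row C − 1·row D = (11, 2, −15)   [check: 2·418 − 15·55 = 11]
  22 = 2·11 + 0   → remainder 0, stop. gcd = 11 (last nonzero row E).
So gcd(418, 55) = 11, with Bézout identity 2·418 − 15·55 = 11. Containment (⊇): the Bézout identity exhibits 11 as an element of (418, 55), giving (11) ⊆ (418, 55). Containment (⊆): since 11 | 418 and 11 | 55 (418 = 11·38, 55 = 11·5), every Z-linear combination of 418 and 55 is divisible by 11, so (418, 55) ⊆ (11). Therefore (418, 55) = (11), d = 11.

Final answer: (418, 55) = (11); d = 11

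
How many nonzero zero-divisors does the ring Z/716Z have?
In Z/716Z each nonzero element is either a unit (gcd with 716 is 1) or a zero-divisor (gcd > 1). The number of units is φ(716): factorise 716 = 2^2 · 179, so φ(716) = (2^2 − 2^1) · (179 − 1) = 2 · 178 = 356. The nonzero elements number 716 − 1 = 715. Hence the nonzero zero-divisors number 715 − 356 = 359.

Final answer: Z/716Z has 359 nonzero zero-divisors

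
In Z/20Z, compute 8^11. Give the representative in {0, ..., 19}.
12

Use repeated squaring. Binary(11) = 1011. Walk through the bits of the exponent 11 left-to-right: at each bit after the leading one, square the running value, then multiply by 8 if the bit is 1 (always reducing mod 20):
  bit 1 = 1 (leading): start with 8.
  bit 2 = 0: square 8^2 = 64 ≡ 4 (mod 20).
  bit 3 = 1: square 4^2 = 16; bit is 1, so multiply 16·8 = 128 ≡ 8 (mod 20).
  bit 4 = 1: square 8^2 = 64 ≡ 4; bit is 1, so multiply 4·8 = 32 ≡ 12 (mod 20).
Final value: 8^11 ≡ 12 (mod 20).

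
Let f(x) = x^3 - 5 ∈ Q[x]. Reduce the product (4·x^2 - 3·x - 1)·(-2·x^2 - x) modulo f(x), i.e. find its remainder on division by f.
First multiply in Q[x] without reducing: a · b = -8·x^4 + 2·x^3 + 5·x^2 + x. Now divide by f(x) = x^3 - 5, eliminating the leading term at each step:
  leading term -8·x^4: subtract (-8·x)·f(x) = -8·x^4 + 40·x, leaving 2·x^3 + 5·x^2 - 39·x
  leading term 2·x^3: subtract (2)·f(x) = 2·x^3 - 10, leaving 5·x^2 - 39·x + 10
The degree is now < 3, so this is the remainder. Hence a · b ≡ 5·x^2 - 39·x + 10 in Q[x]/(f).

Final answer: a · b ≡ 5·x^2 - 39·x + 10 (mod f(x))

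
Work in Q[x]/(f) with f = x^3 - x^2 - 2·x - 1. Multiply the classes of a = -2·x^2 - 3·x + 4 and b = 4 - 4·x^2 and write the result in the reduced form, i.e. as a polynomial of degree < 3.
a · b ≡ 12·x^2 + 36·x + 36 (mod f(x))

First multiply in Q[x] without reducing: a · b = 8·x^4 + 12·x^3 - 24·x^2 - 12·x + 16. Now divide by f(x) = x^3 - x^2 - 2·x - 1, eliminating the leading term at each step:
  leading term 8·x^4: subtract (8·x)·f(x) = 8·x^4 - 8·x^3 - 16·x^2 - 8·x, leaving 20·x^3 - 8·x^2 - 4·x + 16
  leading term 20·x^3: subtract (20)·f(x) = 20·x^3 - 20·x^2 - 40·x - 20, leaving 12·x^2 + 36·x + 36
The degree is now < 3, so this is the remainder. Hence a · b ≡ 12·x^2 + 36·x + 36 in Q[x]/(f).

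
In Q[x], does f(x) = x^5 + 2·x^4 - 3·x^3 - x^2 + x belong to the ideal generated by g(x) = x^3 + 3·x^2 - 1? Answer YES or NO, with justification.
YES

In Q[x] the ideal (g) consists of all multiples of g, so f ∈ (g) iff g | f, i.e. iff the remainder of f on division by g is 0. Divide f by g (g is monic, so eliminate the leading term of the running remainder at each step):
  leading term x^5: subtract (x^2)·g(x) = x^5 + 3·x^4 - x^2, leaving -x^4 - 3·x^3 + x
  leading term -x^4: subtract (-x)·g(x) = -x^4 - 3·x^3 + x, leaving 0
The remainder is 0, so f(x) = g(x) · h(x) with h(x) = x^2 - x. Hence g | f, i.e. f ∈ (g).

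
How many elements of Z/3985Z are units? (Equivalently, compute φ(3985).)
An element a ∈ Z/3985Z is a unit iff gcd(a, 3985) = 1, so the number of units is φ(3985). φ is multiplicative, with φ(p^e) = p^e − p^(e−1). Factorise 3985 = 5 · 797. Then
  φ(3985) = (5 − 1) · (797 − 1) = 4 · 796 = 3184.

Final answer: Z/3985Z has φ(3985) = 3184 units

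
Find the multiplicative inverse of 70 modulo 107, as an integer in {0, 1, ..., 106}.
70^(−1) ≡ 26 (mod 107)

Apply the extended Euclidean algorithm to (107, 70), tracking rows (r, s, t) with s·107 + t·70 = r. Each division r_prev = q·r_cur + r_new produces the new row as (previous row) − q·(current row):
  row A: (107, 1, 0)   [1·107 + 0·70 = 107]
  row B: (70, 0, 1)   [0·107 + 1·70 = 70]
  107 = 1·70 + 37   → row C = row A − 1·row B = (37, 1, −1)   [check: 1·107 − 1·70 = 37]
  70 = 1·37 + 33   → row D = row B − 1·row C = (33, −1, 2)   [check: −1·107 + 2·70 = 33]
  37 = 1·33 + 4   → row E = row C − 1·row D = (4, 2, −3)   [check: 2·107 − 3·70 = 4]
  33 = 8·4 + 1   → row F = row D − 8·row E = (1, −17, 26)   [check: −17·107 + 26·70 = 1]
  4 = 4·1 + 0   → remainder 0, stop. gcd = 1 (last nonzero row F).
The gcd is 1, so 70 is invertible mod 107. The last nonzero row gives −17·107 + 26·70 = 1, so t = 26. So 70^(−1) ≡ 26 (mod 107). Verify: 70 · 26 = 1820 ≡ 1 (mod 107). ✓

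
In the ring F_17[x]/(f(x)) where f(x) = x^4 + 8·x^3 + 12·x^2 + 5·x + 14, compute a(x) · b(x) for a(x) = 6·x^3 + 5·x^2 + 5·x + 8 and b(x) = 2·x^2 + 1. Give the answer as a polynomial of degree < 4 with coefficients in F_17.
a · b ≡ 16·x^3 + 7·x^2 + 12·x + 5 (mod f(x))

Multiply as integer polynomials: a · b = 12·x^5 + 10·x^4 + 16·x^3 + 21·x^2 + 5·x + 8. Reducing coefficients mod 17: a · b ≡ 12·x^5 + 10·x^4 + 16·x^3 + 4·x^2 + 5·x + 8. Now divide by f(x) = x^4 + 8·x^3 + 12·x^2 + 5·x + 14 in F_17[x], eliminating the leading term at each step:
  leading term 12·x^5: subtract (12·x)·f(x) = 12·x^5 + 11·x^4 + 8·x^3 + 9·x^2 + 15·x, leaving 16·x^4 + 8·x^3 + 12·x^2 + 7·x + 8 (coefficients mod 17)
  leading term 16·x^4: subtract (16)·f(x) = 16·x^4 + 9·x^3 + 5·x^2 + 12·x + 3, leaving 16·x^3 + 7·x^2 + 12·x + 5 (coefficients mod 17)
The degree is now < 4, so this is the remainder. Hence a · b ≡ 16·x^3 + 7·x^2 + 12·x + 5 in F_17[x]/(f).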